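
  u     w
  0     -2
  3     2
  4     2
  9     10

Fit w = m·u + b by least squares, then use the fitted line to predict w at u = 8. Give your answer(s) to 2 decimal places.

Sums needed: Σu·u = 106, Σu = 16, Σ1 = 4.
Moment sums: Σu·w = 104, Σw = 12.
Determinant 106·4 − 16² = 168.
m = (104·4 − 16·12)/168 = 4/3; b = (106·12 − 16·104)/168 = -7/3.
At u = 8: ŵ = (4/3)·(8) + (-7/3)·(1) = 25/3.

ŵ = 8.33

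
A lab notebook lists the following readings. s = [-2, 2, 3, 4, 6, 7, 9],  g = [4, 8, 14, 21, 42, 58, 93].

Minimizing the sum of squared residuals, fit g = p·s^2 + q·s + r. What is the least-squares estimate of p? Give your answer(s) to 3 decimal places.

With design matrix A, AᵀA = [[10627, 1379, 199]; [1379, 199, 29]; [199, 29, 7]] and Aᵀg = [12397, 1629, 240]ᵀ.
Solving the 3×3 system (Gaussian elimination) gives p = 102161/98406, q = 73603/98406, r = 82351/49203.

p = 1.038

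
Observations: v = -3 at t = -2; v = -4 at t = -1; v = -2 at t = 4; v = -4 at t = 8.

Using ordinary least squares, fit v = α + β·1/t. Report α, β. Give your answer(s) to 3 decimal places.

Entries of AᵀA: Σ1 = 4, Σ1/t = -9/8, Σ1/t·1/t = 85/64.
And Σv = -13, Σ1/t·v = 9/2.
AᵀA·[α, β]ᵀ = Aᵀv becomes [[4, -9/8]; [-9/8, 85/64]]·[α, β]ᵀ = [-13, 9/2]ᵀ.
det = 4·(85/64) − (-9/8)² = 259/64.
α = ((-13)·(85/64) − (-9/8)·(9/2))/(259/64) = -781/259; β = (4·(9/2) − (-9/8)·(-13))/(259/64) = 216/259.

α = -3.015, β = 0.834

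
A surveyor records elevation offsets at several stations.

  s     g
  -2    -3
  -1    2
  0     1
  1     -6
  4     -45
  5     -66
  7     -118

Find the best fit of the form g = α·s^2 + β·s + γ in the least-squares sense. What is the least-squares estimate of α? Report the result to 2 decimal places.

Normal-equation sums: Σs^2·s^2 = 3300, Σs^2·s = 524, Σs^2 = 96, Σs·s = 96, Σs = 14, Σ1 = 7.
Moment sums: Σs^2·g = -8168, Σs·g = -1338, Σg = -235.
So MᵀM·[α, β, γ]ᵀ = Mᵀg: [[3300, 524, 96]; [524, 96, 14]; [96, 14, 7]]·[α, β, γ]ᵀ = [-8168, -1338, -235]ᵀ.
Inverting the 3×3 Gram matrix, [α, β, γ]ᵀ = [-21041/10784, -34925/10784, -1811/5392]ᵀ.

α = -1.95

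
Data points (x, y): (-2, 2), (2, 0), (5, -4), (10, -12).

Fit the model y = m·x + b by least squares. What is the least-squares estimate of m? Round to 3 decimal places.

Normal-equation sums: Σx·x = 133, Σx = 15, Σ1 = 4.
For Mᵀy: Σx·y = -144, Σy = -14.
det = 133·4 − 15² = 307.
m = ((-144)·4 − 15·(-14))/307 = -366/307; b = (133·(-14) − 15·(-144))/307 = 298/307.

m = -1.192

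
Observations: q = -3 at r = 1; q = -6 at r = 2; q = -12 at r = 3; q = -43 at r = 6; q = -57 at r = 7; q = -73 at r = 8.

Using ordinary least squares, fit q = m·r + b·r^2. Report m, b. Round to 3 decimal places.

m = -1.124, b = -1.002

Forming MᵀM = [[163, 1107]; [1107, 7891]] and Mᵀq = [-1292, -9148]ᵀ gives MᵀM·[m, b]ᵀ = Mᵀq.
Eliminating b: 7891·(row 1) − 1107·(row 2) gives 60784·m = 7891·(-1292) − 1107·(-9148) = -68336, so m = -4271/3799.
Then b = ((-9148) − 1107·(-4271/3799))/7891 = -3805/3799.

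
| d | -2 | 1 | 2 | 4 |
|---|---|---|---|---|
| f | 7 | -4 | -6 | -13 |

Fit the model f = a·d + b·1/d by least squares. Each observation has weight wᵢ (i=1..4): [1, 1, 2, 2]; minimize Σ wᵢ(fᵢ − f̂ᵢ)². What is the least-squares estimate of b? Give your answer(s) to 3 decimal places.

b = -0.496

With design matrix A, AᵀWA = [[45, 6]; [6, 15/8]] and AᵀWf = [-146, -20]ᵀ.
Determinant 45·(15/8) − 6² = 387/8.
a = ((-146)·(15/8) − 6·(-20))/(387/8) = -410/129; b = (45·(-20) − 6·(-146))/(387/8) = -64/129.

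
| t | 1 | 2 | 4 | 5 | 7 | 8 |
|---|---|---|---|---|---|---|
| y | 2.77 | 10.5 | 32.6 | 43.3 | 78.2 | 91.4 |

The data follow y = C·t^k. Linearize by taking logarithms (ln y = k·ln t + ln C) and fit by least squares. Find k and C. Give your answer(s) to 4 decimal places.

Taking logs, ln y = k·ln t + ln C, so regress ln y on ln t.
Σln t = 7.7142, Σ(ln t)² = 13.1032, Σln y = 19.4972, Σln t·ln y = 30.3967.
Normal system: [[13.1032, 7.7142]; [7.7142, 6]]·[k, ln C]ᵀ = [30.3967, 19.4972]ᵀ.
Solving (det = 19.1098): k = 1.67318, ln C = 1.09832, so C = exp(1.09832) = 2.99913.

k = 1.6732, C = 2.9991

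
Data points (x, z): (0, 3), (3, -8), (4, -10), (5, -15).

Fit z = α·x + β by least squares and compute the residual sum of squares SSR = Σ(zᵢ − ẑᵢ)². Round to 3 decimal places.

The normal equations are: 50·α + 12·β = -139;  12·α + 4·β = -30.
det = 50·4 − 12² = 56.
α = ((-139)·4 − 12·(-30))/56 = -7/2; β = (50·(-30) − 12·(-139))/56 = 3.
Residuals: 0, -1/2, 1, -1/2; SSR = 3/2.

SSR = 1.500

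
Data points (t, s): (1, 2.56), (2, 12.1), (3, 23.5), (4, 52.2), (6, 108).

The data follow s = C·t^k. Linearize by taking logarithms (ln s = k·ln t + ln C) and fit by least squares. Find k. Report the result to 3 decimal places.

k = 2.092

Linearized form: ln s = k·ln t + ln C. From the 5 transformed points,
Σln t = 4.9698, Σ(ln t)² = 6.8196, Σln s = 15.2274, Σln t·ln s = 19.0686.
Equations: 6.8196·k + 4.9698·ln C = 19.0686;  4.9698·k + 5·ln C = 15.2274.
Δ = 6.8196·5 − (4.9698)² = 9.3990; k = (19.0686·5 − 4.9698·15.2274)/9.3990 = 2.09231, ln C = (6.8196·15.2274 − 4.9698·19.0686)/9.3990 = 0.96580.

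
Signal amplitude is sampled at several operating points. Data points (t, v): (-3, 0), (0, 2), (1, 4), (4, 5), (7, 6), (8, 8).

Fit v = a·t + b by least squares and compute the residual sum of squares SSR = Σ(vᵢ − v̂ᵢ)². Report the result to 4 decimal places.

SSR = 2.2936

Sums needed: Σt·t = 139, Σt = 17, Σ1 = 6.
And Σt·v = 130, Σv = 25.
XᵀX·[a, b]ᵀ = Xᵀv becomes [[139, 17]; [17, 6]]·[a, b]ᵀ = [130, 25]ᵀ.
Determinant 139·6 − 17² = 545.
a = (130·6 − 17·25)/545 = 71/109; b = (139·25 − 17·130)/545 = 253/109.
Residuals: -40/109, -35/109, 112/109, 8/109, -96/109, 51/109; SSR = 250/109.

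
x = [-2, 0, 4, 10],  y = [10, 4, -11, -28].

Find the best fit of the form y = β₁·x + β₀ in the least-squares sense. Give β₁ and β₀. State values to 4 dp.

With design matrix M, MᵀM = [[120, 12]; [12, 4]] and Mᵀy = [-344, -25]ᵀ.
det = 120·4 − 12² = 336.
β₁ = ((-344)·4 − 12·(-25))/336 = -269/84; β₀ = (120·(-25) − 12·(-344))/336 = 47/14.

β₁ = -3.2024, β₀ = 3.3571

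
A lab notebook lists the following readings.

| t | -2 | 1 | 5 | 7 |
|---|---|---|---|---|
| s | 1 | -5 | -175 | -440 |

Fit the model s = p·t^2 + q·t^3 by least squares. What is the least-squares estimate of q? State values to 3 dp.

q = -1.000

Compute the Gram sums: Σt^2·t^2 = 3043, Σt^2·t^3 = 19901, Σt^3·t^3 = 133339.
Moment sums: Σt^2·s = -25936, Σt^3·s = -172808.
So MᵀM·[p, q]ᵀ = Mᵀs: [[3043, 19901]; [19901, 133339]]·[p, q]ᵀ = [-25936, -172808]ᵀ.
Determinant 3043·133339 − 19901² = 9700776.
p = ((-25936)·133339 − 19901·(-172808))/9700776 = -801179/404199; q = (3043·(-172808) − 19901·(-25936))/9700776 = -404267/404199.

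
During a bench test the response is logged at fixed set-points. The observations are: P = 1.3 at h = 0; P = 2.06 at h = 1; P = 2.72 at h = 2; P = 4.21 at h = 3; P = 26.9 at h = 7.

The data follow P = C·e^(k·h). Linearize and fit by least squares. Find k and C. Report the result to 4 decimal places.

k = 0.4322, C = 1.2451

With ln Pᵢ as the transformed response and hᵢ as the regressor:
Sums: Σh = 13.0000, Σ(h)² = 63.0000, Σln P = 6.7153, Σh·ln P = 30.0812.
Normal system: [[63.0000, 13.0000]; [13.0000, 5]]·[k, ln C]ᵀ = [30.0812, 6.7153]ᵀ.
Slope k = (n·Σh·ln P − Σh·Σln P)/(n·Σ(h)² − (Σh)²) = (5·30.0812 − 13.0000·6.7153)/146.0000 = 0.43224; ln C = (Σln P − k·Σh)/n = 0.21923, so C = exp(0.21923) = 1.24511.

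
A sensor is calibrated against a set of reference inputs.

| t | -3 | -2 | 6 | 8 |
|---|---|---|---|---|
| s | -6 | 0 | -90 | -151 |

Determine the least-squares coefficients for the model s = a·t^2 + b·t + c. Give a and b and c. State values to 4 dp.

Entries of XᵀX: Σt^2·t^2 = 5489, Σt^2·t = 693, Σt^2 = 113, Σt·t = 113, Σt = 9, Σ1 = 4.
Right-hand side: Σt^2·s = -12958, Σt·s = -1730, Σs = -247.
XᵀX·[a, b, c]ᵀ = Xᵀs becomes [[5489, 693, 113]; [693, 113, 9]; [113, 9, 4]]·[a, b, c]ᵀ = [-12958, -1730, -247]ᵀ.
Solving the 3×3 system (Gaussian elimination) gives a = -19733/10261, b = -36562/10261, c = 6105/10261.

a = -1.9231, b = -3.5632, c = 0.5950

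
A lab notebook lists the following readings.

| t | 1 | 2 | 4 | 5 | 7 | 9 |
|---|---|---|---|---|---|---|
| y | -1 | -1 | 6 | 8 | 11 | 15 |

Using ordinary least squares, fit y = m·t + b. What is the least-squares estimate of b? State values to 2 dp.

b = -3.51

AᵀA·[m, b]ᵀ = Aᵀy reads: 176·m + 28·b = 273;  28·m + 6·b = 38.
det = 176·6 − 28² = 272.
m = (273·6 − 28·38)/272 = 287/136; b = (176·38 − 28·273)/272 = -239/68.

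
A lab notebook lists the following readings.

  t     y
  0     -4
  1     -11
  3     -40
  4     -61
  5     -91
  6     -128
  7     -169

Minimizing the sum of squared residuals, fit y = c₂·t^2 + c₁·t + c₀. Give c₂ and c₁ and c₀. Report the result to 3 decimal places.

From the data, Σt^2·t^2 = 4660, Σt^2·t = 776, Σt^2 = 136, Σt·t = 136, Σt = 26, Σ1 = 7.
For Mᵀy: Σt^2·y = -16511, Σt·y = -2781, Σy = -504.
MᵀM·[c₂, c₁, c₀]ᵀ = Mᵀy becomes [[4660, 776, 136]; [776, 136, 26]; [136, 26, 7]]·[c₂, c₁, c₀]ᵀ = [-16511, -2781, -504]ᵀ.
Solving the 3×3 system (Gaussian elimination) gives c₂ = -10915/3612, c₁ = -8291/3612, c₀ = -1229/258.

c₂ = -3.022, c₁ = -2.295, c₀ = -4.764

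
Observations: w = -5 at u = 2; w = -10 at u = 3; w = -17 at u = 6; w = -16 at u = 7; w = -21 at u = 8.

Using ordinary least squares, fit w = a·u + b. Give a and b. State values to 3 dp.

a = -2.358, b = -1.537

The normal system MᵀM·[a, b]ᵀ = Mᵀw is [[162, 26]; [26, 5]]·[a, b]ᵀ = [-422, -69]ᵀ.
det = 162·5 − 26² = 134.
a = ((-422)·5 − 26·(-69))/134 = -158/67; b = (162·(-69) − 26·(-422))/134 = -103/67.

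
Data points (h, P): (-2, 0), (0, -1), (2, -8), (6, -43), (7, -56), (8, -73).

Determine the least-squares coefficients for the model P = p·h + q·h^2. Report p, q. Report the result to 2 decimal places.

p = -1.80, q = -0.90

Entries of XᵀX: Σh·h = 157, Σh·h^2 = 1071, Σh^2·h^2 = 7825.
For XᵀP: Σh·P = -1250, Σh^2·P = -8996.
Δ = 157·7825 − 1071² = 81484.
p = ((-1250)·7825 − 1071·(-8996))/81484 = -73267/40742; q = (157·(-8996) − 1071·(-1250))/81484 = -36811/40742.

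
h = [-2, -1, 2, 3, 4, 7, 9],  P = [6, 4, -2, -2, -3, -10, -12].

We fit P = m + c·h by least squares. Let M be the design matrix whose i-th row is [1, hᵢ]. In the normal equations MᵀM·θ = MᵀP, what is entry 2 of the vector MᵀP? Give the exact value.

-216

Entry 2 ↔ basis h, so (MᵀP)_{2} = Σᵢ (h)·Pᵢ = (-2)·(6) + (-1)·(4) + (2)·(-2) + (3)·(-2) + (4)·(-3) + (7)·(-10) + (9)·(-12) = -216.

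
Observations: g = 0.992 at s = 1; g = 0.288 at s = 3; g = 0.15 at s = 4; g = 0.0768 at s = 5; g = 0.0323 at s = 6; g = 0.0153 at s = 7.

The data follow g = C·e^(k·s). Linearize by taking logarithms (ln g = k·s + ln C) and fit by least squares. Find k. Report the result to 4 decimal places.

k = -0.6968

Taking logs, ln g = k·s + ln C, so regress ln g on s.
Σs = 26.0000, Σ(s)² = 136.0000, Σln g = -13.3291, Σs·ln g = -74.0191.
Normal system: [[136.0000, 26.0000]; [26.0000, 6]]·[k, ln C]ᵀ = [-74.0191, -13.3291]ᵀ.
Δ = 136.0000·6 − (26.0000)² = 140.0000; k = (-74.0191·6 − 26.0000·-13.3291)/140.0000 = -0.69684, ln C = (136.0000·-13.3291 − 26.0000·-74.0191)/140.0000 = 0.79815.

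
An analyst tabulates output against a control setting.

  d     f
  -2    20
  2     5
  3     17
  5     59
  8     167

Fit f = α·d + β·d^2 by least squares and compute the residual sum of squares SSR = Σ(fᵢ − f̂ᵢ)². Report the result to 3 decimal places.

SSR = 0.589

Entries of AᵀA: Σd·d = 106, Σd·d^2 = 664, Σd^2·d^2 = 4834.
For Aᵀf: Σd·f = 1652, Σd^2·f = 12416.
Normal equations: [[106, 664]; [664, 4834]]·[α, β]ᵀ = [1652, 12416]ᵀ.
Determinant 106·4834 − 664² = 71508.
α = (1652·4834 − 664·12416)/71508 = -21538/5959; β = (106·12416 − 664·1652)/71508 = 18264/5959.
Residuals: 3048/5959, -185/5959, 1541/5959, 2671/5959, -1439/5959; SSR = 3508/5959.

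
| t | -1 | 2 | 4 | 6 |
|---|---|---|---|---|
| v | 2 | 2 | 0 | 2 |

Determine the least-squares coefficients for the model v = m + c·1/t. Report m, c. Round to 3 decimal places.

With design matrix M, MᵀM = [[4, -1/12]; [-1/12, 193/144]] and Mᵀv = [6, -2/3]ᵀ.
Eliminating c: (193/144)·(row 1) − (-1/12)·(row 2) gives (257/48)·m = (193/144)·6 − (-1/12)·(-2/3) = 575/72, so m = 1150/771.
Then c = ((-2/3) − (-1/12)·(1150/771))/(193/144) = -104/257.

m = 1.492, c = -0.405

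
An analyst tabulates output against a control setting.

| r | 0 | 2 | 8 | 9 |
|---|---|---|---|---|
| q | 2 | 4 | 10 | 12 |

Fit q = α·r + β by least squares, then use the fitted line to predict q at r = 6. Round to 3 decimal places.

From the data, Σr·r = 149, Σr = 19, Σ1 = 4.
Right-hand side: Σr·q = 196, Σq = 28.
Normal equations: [[149, 19]; [19, 4]]·[α, β]ᵀ = [196, 28]ᵀ.
Eliminating β: 4·(row 1) − 19·(row 2) gives 235·α = 4·196 − 19·28 = 252, so α = 252/235.
Then β = (28 − 19·(252/235))/4 = 448/235.
At r = 6: q̂ = (252/235)·(6) + (448/235)·(1) = 392/47.

q̂ = 8.340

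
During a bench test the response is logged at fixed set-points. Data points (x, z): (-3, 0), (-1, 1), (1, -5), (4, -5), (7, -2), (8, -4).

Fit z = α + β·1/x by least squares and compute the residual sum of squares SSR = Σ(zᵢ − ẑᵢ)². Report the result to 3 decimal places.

Sums needed: Σ1 = 6, Σ1/x = 31/168, Σ1/x·1/x = 62365/28224.
Right-hand side: Σz = -15, Σ1/x·z = -225/28.
So MᵀM·[α, β]ᵀ = Mᵀz: [[6, 31/168]; [31/168, 62365/28224]]·[α, β]ᵀ = [-15, -225/28]ᵀ.
det = 6·(62365/28224) − (31/168)² = 373229/28224.
α = ((-15)·(62365/28224) − (31/168)·(-225/28))/(373229/28224) = -893625/373229; β = (6·(-225/28) − (31/168)·(-15))/(373229/28224) = -1282680/373229.
Residuals: 466065/373229, -15826/373229, 310160/373229, -651850/373229, 330407/373229, -438956/373229; SSR = 2787634/373229.

SSR = 7.469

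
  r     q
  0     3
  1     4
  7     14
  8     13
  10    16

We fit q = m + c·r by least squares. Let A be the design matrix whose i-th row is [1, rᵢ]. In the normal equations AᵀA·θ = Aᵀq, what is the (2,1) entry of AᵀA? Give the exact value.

Row 2 ↔ basis r, column 1 ↔ basis 1, so (AᵀA)_{2,1} = Σᵢ r = (0)·(1) + (1)·(1) + (7)·(1) + (8)·(1) + (10)·(1) = 26.

26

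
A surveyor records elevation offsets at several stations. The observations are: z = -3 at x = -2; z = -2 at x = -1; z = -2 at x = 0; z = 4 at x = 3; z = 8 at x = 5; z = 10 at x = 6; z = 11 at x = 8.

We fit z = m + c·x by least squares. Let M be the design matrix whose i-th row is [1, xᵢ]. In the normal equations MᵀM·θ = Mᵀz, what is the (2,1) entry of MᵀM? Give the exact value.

19

Row 2 ↔ basis x, column 1 ↔ basis 1, so (MᵀM)_{2,1} = Σᵢ x = (-2)·(1) + (-1)·(1) + (0)·(1) + (3)·(1) + (5)·(1) + (6)·(1) + (8)·(1) = 19.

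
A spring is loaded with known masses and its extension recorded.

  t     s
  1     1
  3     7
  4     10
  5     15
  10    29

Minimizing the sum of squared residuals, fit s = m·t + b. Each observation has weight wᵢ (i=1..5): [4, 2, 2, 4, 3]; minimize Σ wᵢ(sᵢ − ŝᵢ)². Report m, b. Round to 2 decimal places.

With design matrix X, XᵀWX = [[454, 68]; [68, 15]] and XᵀWs = [1296, 185]ᵀ.
Eliminating b: 15·(row 1) − 68·(row 2) gives 2186·m = 15·1296 − 68·185 = 6860, so m = 3430/1093.
Then b = (185 − 68·(3430/1093))/15 = -2069/1093.

m = 3.14, b = -1.89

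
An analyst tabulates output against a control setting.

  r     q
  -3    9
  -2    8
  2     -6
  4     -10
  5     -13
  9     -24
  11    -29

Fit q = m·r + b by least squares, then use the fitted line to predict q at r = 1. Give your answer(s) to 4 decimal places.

q̂ = -1.7526

Sums needed: Σr·r = 260, Σr = 26, Σ1 = 7.
Right-hand side: Σr·q = -695, Σq = -65.
XᵀX·[m, b]ᵀ = Xᵀq becomes [[260, 26]; [26, 7]]·[m, b]ᵀ = [-695, -65]ᵀ.
Determinant 260·7 − 26² = 1144.
m = ((-695)·7 − 26·(-65))/1144 = -3175/1144; b = (260·(-65) − 26·(-695))/1144 = 45/44.
At r = 1: q̂ = (-3175/1144)·(1) + (45/44)·(1) = -2005/1144.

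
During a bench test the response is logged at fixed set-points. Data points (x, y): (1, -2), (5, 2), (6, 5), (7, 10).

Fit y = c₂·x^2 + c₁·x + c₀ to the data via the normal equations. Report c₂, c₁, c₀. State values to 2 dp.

c₂ = 0.51, c₁ = -2.14, c₀ = -0.36

The normal equations are: 4323·c₂ + 685·c₁ + 111·c₀ = 718;  685·c₂ + 111·c₁ + 19·c₀ = 108;  111·c₂ + 19·c₁ + 4·c₀ = 15.
Row-reducing yields c₂ = 232/451, c₁ = -965/451, c₀ = -163/451.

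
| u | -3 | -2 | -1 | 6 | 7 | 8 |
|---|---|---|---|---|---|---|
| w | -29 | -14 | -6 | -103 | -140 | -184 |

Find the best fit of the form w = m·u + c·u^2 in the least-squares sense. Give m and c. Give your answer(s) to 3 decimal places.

Entries of AᵀA: Σu·u = 163, Σu·u^2 = 1035, Σu^2·u^2 = 7891.
For Aᵀw: Σu·w = -2949, Σu^2·w = -22667.
det = 163·7891 − 1035² = 215008.
m = ((-2949)·7891 − 1035·(-22667))/215008 = 94893/107504; c = (163·(-22667) − 1035·(-2949))/215008 = -321253/107504.

m = 0.883, c = -2.988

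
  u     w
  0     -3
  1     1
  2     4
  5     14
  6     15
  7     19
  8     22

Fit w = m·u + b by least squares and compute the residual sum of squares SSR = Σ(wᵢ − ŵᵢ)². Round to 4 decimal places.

SSR = 2.6893

Normal-equation sums: Σu·u = 179, Σu = 29, Σ1 = 7.
Right-hand side: Σu·w = 478, Σw = 72.
det = 179·7 − 29² = 412.
m = (478·7 − 29·72)/412 = 629/206; b = (179·72 − 29·478)/412 = -487/206.
Residuals: -131/206, 32/103, 53/206, 113/103, -197/206, -1/103, -13/206; SSR = 277/103.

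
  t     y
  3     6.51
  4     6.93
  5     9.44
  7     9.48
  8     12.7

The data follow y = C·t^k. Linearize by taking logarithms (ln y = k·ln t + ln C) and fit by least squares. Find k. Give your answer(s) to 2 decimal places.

Let Y = ln y. Fitting Y = k·ln t + ln C by least squares:
Σln t = 8.1197, Σ(ln t)² = 13.8297, Σln y = 10.8449, Σln t·ln y = 18.0167.
Equations: 13.8297·k + 8.1197·ln C = 18.0167;  8.1197·k + 5·ln C = 10.8449.
Slope k = (n·Σln t·ln y − Σln t·Σln y)/(n·Σ(ln t)² − (Σln t)²) = (5·18.0167 − 8.1197·10.8449)/3.2190 = 0.62932; ln C = (Σln y − k·Σln t)/n = 1.14700.

k = 0.63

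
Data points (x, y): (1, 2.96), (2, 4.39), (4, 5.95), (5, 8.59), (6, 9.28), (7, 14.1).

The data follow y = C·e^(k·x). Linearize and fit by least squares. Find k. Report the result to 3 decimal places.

Linearized form: ln y = k·x + ln C. From the 6 transformed points,
Sums: Σx = 25.0000, Σ(x)² = 131.0000, Σln y = 11.3725, Σx·ln y = 53.8208.
Normal system: [[131.0000, 25.0000]; [25.0000, 6]]·[k, ln C]ᵀ = [53.8208, 11.3725]ᵀ.
Solving (det = 161.0000): k = 0.23982, ln C = 0.89617.

k = 0.240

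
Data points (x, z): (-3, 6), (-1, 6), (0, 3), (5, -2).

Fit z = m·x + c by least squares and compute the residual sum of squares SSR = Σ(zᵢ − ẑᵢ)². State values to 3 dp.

SSR = 2.820

From the data, Σx·x = 35, Σx = 1, Σ1 = 4.
Right-hand side: Σx·z = -34, Σz = 13.
So AᵀA·[m, c]ᵀ = Aᵀz: [[35, 1]; [1, 4]]·[m, c]ᵀ = [-34, 13]ᵀ.
Determinant 35·4 − 1² = 139.
m = ((-34)·4 − 1·13)/139 = -149/139; c = (35·13 − 1·(-34))/139 = 489/139.
Residuals: -102/139, 196/139, -72/139, -22/139; SSR = 392/139.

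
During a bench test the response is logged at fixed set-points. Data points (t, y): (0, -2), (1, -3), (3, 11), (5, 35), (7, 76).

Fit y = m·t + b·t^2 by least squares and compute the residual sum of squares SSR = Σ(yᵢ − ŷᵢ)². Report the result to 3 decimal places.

SSR = 11.589

XᵀX·[m, b]ᵀ = Xᵀy reads: 84·m + 496·b = 737;  496·m + 3108·b = 4695.
(Σt·t = 84, Σt·t^2 = 496, Σt^2·t^2 = 3108, Σt·y = 737, Σt^2·y = 4695.)
Determinant 84·3108 − 496² = 15056.
m = (737·3108 − 496·4695)/15056 = -9531/3764; b = (84·4695 − 496·737)/15056 = 7207/3764.
Residuals: -2, -2242/941, 2567/1882, -195/941, -181/1882; SSR = 21811/1882.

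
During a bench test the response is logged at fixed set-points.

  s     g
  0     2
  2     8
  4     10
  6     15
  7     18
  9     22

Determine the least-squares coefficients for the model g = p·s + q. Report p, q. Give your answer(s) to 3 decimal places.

The normal equations are: 186·p + 28·q = 470;  28·p + 6·q = 75.
Δ = 186·6 − 28² = 332.
p = (470·6 − 28·75)/332 = 180/83; q = (186·75 − 28·470)/332 = 395/166.

p = 2.169, q = 2.380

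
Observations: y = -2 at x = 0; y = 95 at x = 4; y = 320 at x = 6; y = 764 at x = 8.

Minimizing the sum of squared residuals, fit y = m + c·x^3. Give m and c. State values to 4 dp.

m = -1.7377, c = 1.4949

Sums needed: Σ1 = 4, Σx^3 = 792, Σx^3·x^3 = 312896.
For Aᵀy: Σy = 1177, Σx^3·y = 466368.
Eliminating c: 312896·(row 1) − 792·(row 2) gives 624320·m = 312896·1177 − 792·466368 = -1084864, so m = -16951/9755.
Then c = (466368 − 792·(-16951/9755))/312896 = 116661/78040.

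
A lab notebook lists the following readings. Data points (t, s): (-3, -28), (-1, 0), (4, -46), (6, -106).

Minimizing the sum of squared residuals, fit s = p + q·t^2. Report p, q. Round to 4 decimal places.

Entries of XᵀX: Σ1 = 4, Σt^2 = 62, Σt^2·t^2 = 1634.
And Σs = -180, Σt^2·s = -4804.
det = 4·1634 − 62² = 2692.
p = ((-180)·1634 − 62·(-4804))/2692 = 932/673; q = (4·(-4804) − 62·(-180))/2692 = -2014/673.

p = 1.3848, q = -2.9926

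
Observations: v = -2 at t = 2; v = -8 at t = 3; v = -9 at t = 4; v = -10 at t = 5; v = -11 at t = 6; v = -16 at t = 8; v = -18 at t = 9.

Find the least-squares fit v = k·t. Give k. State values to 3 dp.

Forming XᵀX = [[235]] and Xᵀv = [-470]ᵀ gives XᵀX·[k]ᵀ = Xᵀv.
Hence k = -470 / 235 ≈ -2.

k = -2.000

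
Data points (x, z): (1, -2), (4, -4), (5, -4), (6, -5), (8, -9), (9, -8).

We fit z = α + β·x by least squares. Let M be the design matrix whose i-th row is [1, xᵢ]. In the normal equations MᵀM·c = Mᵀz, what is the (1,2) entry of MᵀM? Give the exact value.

Row 1 ↔ basis 1, column 2 ↔ basis x, so (MᵀM)_{1,2} = Σᵢ x = (1)·(1) + (1)·(4) + (1)·(5) + (1)·(6) + (1)·(8) + (1)·(9) = 33.

33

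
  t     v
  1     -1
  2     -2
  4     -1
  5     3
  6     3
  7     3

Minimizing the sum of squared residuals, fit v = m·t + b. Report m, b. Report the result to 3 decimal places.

m = 0.901, b = -2.919

XᵀX·[m, b]ᵀ = Xᵀv reads: 131·m + 25·b = 45;  25·m + 6·b = 5.
Δ = 131·6 − 25² = 161.
m = (45·6 − 25·5)/161 = 145/161; b = (131·5 − 25·45)/161 = -470/161.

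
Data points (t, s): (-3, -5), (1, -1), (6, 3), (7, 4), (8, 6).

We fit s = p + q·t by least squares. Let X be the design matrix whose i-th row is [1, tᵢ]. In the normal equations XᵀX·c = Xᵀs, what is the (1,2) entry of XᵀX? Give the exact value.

Row 1 ↔ basis 1, column 2 ↔ basis t, so (XᵀX)_{1,2} = Σᵢ t = (1)·(-3) + (1)·(1) + (1)·(6) + (1)·(7) + (1)·(8) = 19.

19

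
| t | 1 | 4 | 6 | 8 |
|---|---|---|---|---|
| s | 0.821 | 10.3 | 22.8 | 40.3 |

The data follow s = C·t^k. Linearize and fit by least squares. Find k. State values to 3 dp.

Let Y = ln s. Fitting Y = k·ln t + ln C by least squares:
Σln t = 5.2575, Σ(ln t)² = 9.4563, Σln s = 8.9580, Σln t·ln s = 16.5218.
Equations: 9.4563·k + 5.2575·ln C = 16.5218;  5.2575·k + 4·ln C = 8.9580.
Slope k = (n·Σln t·ln s − Σln t·Σln s)/(n·Σ(ln t)² − (Σln t)²) = (4·16.5218 − 5.2575·8.9580)/10.1839 = 1.86474; ln C = (Σln s − k·Σln t)/n = -0.21147.

k = 1.865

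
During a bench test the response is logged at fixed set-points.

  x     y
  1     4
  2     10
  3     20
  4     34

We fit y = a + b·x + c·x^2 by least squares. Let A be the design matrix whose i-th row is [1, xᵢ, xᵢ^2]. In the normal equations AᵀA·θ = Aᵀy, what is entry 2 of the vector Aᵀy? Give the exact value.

Entry 2 ↔ basis x, so (Aᵀy)_{2} = Σᵢ (x)·yᵢ = (1)·(4) + (2)·(10) + (3)·(20) + (4)·(34) = 220.

220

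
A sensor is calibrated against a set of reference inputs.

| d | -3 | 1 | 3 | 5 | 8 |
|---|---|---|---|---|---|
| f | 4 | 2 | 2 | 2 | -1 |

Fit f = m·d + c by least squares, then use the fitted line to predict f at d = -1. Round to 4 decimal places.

The normal system AᵀA·[m, c]ᵀ = Aᵀf is [[108, 14]; [14, 5]]·[m, c]ᵀ = [-2, 9]ᵀ.
det = 108·5 − 14² = 344.
m = ((-2)·5 − 14·9)/344 = -17/43; c = (108·9 − 14·(-2))/344 = 125/43.
At d = -1: f̂ = (-17/43)·(-1) + (125/43)·(1) = 142/43.

f̂ = 3.3023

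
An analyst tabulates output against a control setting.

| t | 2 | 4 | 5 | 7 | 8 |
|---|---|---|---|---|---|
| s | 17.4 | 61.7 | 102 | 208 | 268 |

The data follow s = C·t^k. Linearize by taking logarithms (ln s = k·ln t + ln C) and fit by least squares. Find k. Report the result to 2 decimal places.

Let Y = ln s. Fitting Y = k·ln t + ln C by least squares:
XᵀX = [[13.1032, 7.7142]; [7.7142, 5]], rhs = [37.1508, 22.5323]ᵀ  (here Σln t = 7.7142, Σ(ln t)² = 13.1032, Σln s = 22.5323, Σln t·ln s = 37.1508).
Solving (det = 6.0066): k = 1.98694, ln C = 1.44091.

k = 1.99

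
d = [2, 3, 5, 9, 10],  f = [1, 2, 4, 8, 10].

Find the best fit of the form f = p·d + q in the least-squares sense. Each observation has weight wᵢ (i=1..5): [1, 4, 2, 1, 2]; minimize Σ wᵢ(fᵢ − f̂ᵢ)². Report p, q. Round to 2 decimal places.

p = 1.10, q = -1.35

With design matrix X, XᵀWX = [[371, 53]; [53, 10]] and XᵀWf = [338, 45]ᵀ.
Determinant 371·10 − 53² = 901.
p = (338·10 − 53·45)/901 = 995/901; q = (371·45 − 53·338)/901 = -23/17.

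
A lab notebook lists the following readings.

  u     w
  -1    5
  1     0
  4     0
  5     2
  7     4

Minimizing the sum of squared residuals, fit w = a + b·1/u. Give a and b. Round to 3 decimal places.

a = 2.508, b = -2.598

The normal equations are: 5·a + (83/140)·b = 11;  (83/140)·a + (41609/19600)·b = -141/35.
Δ = 5·(41609/19600) − (83/140)² = 50289/4900.
a = (11·(41609/19600) − (83/140)·(-141/35))/(50289/4900) = 504511/201156; b = (5·(-141/35) − (83/140)·11)/(50289/4900) = -130655/50289.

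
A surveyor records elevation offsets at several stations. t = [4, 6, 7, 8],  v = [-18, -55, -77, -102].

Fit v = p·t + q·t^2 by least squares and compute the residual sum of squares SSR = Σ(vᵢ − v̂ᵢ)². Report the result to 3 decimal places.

SSR = 7.036

MᵀM·[p, q]ᵀ = Mᵀv reads: 165·p + 1135·q = -1757;  1135·p + 8049·q = -12569.
Eliminating q: 8049·(row 1) − 1135·(row 2) gives 39860·p = 8049·(-1757) − 1135·(-12569) = 123722, so p = 61861/19930.
Then q = ((-12569) − 1135·(61861/19930))/8049 = -7969/3986.
Residuals: 15668/9965, -16448/9965, -7616/9965, 11166/9965; SSR = 70116/9965.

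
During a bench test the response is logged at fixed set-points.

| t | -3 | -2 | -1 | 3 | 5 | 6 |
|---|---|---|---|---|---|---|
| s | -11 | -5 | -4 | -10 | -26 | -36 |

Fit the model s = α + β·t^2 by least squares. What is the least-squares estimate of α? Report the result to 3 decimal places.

AᵀA·[α, β]ᵀ = Aᵀs reads: 6·α + 84·β = -92;  84·α + 2100·β = -2159.
Eliminating β: 2100·(row 1) − 84·(row 2) gives 5544·α = 2100·(-92) − 84·(-2159) = -11844, so α = -47/22.
Then β = ((-2159) − 84·(-47/22))/2100 = -871/924.

α = -2.136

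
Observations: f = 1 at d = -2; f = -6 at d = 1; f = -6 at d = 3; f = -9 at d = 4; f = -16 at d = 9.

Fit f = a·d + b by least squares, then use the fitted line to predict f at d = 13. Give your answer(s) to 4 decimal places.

The normal system MᵀM·[a, b]ᵀ = Mᵀf is [[111, 15]; [15, 5]]·[a, b]ᵀ = [-206, -36]ᵀ.
det = 111·5 − 15² = 330.
a = ((-206)·5 − 15·(-36))/330 = -49/33; b = (111·(-36) − 15·(-206))/330 = -151/55.
At d = 13: f̂ = (-49/33)·(13) + (-151/55)·(1) = -3638/165.

f̂ = -22.0485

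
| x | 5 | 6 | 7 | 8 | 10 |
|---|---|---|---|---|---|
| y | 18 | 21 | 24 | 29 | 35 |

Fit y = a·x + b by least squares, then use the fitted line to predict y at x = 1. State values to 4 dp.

ŷ = 3.7838

Compute the Gram sums: Σx·x = 274, Σx = 36, Σ1 = 5.
Right-hand side: Σx·y = 966, Σy = 127.
So MᵀM·[a, b]ᵀ = Mᵀy: [[274, 36]; [36, 5]]·[a, b]ᵀ = [966, 127]ᵀ.
det = 274·5 − 36² = 74.
a = (966·5 − 36·127)/74 = 129/37; b = (274·127 − 36·966)/74 = 11/37.
At x = 1: ŷ = (129/37)·(1) + (11/37)·(1) = 140/37.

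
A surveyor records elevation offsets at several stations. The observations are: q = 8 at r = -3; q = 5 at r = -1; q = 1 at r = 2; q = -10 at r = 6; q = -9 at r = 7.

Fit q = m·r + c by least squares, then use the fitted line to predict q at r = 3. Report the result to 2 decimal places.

q̂ = -2.49

XᵀX·[m, c]ᵀ = Xᵀq reads: 99·m + 11·c = -150;  11·m + 5·c = -5.
(Σr·r = 99, Σr = 11, Σ1 = 5, Σr·q = -150, Σq = -5.)
Determinant 99·5 − 11² = 374.
m = ((-150)·5 − 11·(-5))/374 = -695/374; c = (99·(-5) − 11·(-150))/374 = 105/34.
At r = 3: q̂ = (-695/374)·(3) + (105/34)·(1) = -465/187.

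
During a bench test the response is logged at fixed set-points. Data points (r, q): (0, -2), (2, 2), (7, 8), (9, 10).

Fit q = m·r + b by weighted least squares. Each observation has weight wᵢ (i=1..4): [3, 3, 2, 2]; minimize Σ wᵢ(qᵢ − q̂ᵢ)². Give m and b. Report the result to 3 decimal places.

m = 1.310, b = -1.379

Normal-equation sums: Σwᵢ·r·r = 272, Σwᵢ·r = 38, Σwᵢ·1 = 10.
And Σwᵢ·r·q = 304, Σwᵢ·q = 36.
MᵀWM·[m, b]ᵀ = MᵀWq becomes [[272, 38]; [38, 10]]·[m, b]ᵀ = [304, 36]ᵀ.
Δ = 272·10 − 38² = 1276.
m = (304·10 − 38·36)/1276 = 38/29; b = (272·36 − 38·304)/1276 = -40/29.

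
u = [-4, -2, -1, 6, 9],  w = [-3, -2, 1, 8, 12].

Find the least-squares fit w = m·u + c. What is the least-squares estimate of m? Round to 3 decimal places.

AᵀA·[m, c]ᵀ = Aᵀw reads: 138·m + 8·c = 171;  8·m + 5·c = 16.
(Σu·u = 138, Σu = 8, Σ1 = 5, Σu·w = 171, Σw = 16.)
Determinant 138·5 − 8² = 626.
m = (171·5 − 8·16)/626 = 727/626; c = (138·16 − 8·171)/626 = 420/313.

m = 1.161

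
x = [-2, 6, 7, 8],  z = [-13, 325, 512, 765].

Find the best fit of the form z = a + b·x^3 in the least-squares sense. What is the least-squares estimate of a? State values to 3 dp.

a = -0.069

Entries of AᵀA: Σ1 = 4, Σx^3 = 1063, Σx^3·x^3 = 426513.
For Aᵀz: Σz = 1589, Σx^3·z = 637600.
Eliminating b: 426513·(row 1) − 1063·(row 2) gives 576083·a = 426513·1589 − 1063·637600 = -39643, so a = -39643/576083.
Then b = (637600 − 1063·(-39643/576083))/426513 = 861293/576083.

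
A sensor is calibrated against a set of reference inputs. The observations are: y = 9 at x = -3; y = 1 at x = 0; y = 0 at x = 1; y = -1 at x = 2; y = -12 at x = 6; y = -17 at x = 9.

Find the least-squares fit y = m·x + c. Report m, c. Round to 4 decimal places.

Forming AᵀA = [[131, 15]; [15, 6]] and Aᵀy = [-254, -20]ᵀ gives AᵀA·[m, c]ᵀ = Aᵀy.
Δ = 131·6 − 15² = 561.
m = ((-254)·6 − 15·(-20))/561 = -24/11; c = (131·(-20) − 15·(-254))/561 = 70/33.

m = -2.1818, c = 2.1212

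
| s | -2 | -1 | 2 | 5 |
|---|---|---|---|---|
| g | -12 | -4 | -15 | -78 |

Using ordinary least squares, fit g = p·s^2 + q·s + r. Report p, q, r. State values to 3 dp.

p = -2.894, q = -0.752, r = -1.900

Normal-equation sums: Σs^2·s^2 = 658, Σs^2·s = 124, Σs^2 = 34, Σs·s = 34, Σs = 4, Σ1 = 4.
For Xᵀg: Σs^2·g = -2062, Σs·g = -392, Σg = -109.
So XᵀX·[p, q, r]ᵀ = Xᵀg: [[658, 124, 34]; [124, 34, 4]; [34, 4, 4]]·[p, q, r]ᵀ = [-2062, -392, -109]ᵀ.
Row-reducing yields p = -191/66, q = -124/165, r = -19/10.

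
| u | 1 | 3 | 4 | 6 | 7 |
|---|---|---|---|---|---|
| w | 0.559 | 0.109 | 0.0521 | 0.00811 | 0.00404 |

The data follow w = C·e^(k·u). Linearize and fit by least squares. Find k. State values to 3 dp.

With ln wᵢ as the transformed response and uᵢ as the regressor:
Σu = 21.0000, Σ(u)² = 111.0000, Σln w = -16.0788, Σu·ln w = -86.5177.
Normal system: [[111.0000, 21.0000]; [21.0000, 5]]·[k, ln C]ᵀ = [-86.5177, -16.0788]ᵀ.
Solving (det = 114.0000): k = -0.83276, ln C = 0.28183.

k = -0.833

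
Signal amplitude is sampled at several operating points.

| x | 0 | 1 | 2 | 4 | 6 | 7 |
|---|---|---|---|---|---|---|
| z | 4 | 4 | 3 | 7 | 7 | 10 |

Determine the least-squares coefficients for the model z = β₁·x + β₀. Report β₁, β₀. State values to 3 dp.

β₁ = 0.847, β₀ = 3.008

Entries of AᵀA: Σx·x = 106, Σx = 20, Σ1 = 6.
For Aᵀz: Σx·z = 150, Σz = 35.
Normal equations: [[106, 20]; [20, 6]]·[β₁, β₀]ᵀ = [150, 35]ᵀ.
Determinant 106·6 − 20² = 236.
β₁ = (150·6 − 20·35)/236 = 50/59; β₀ = (106·35 − 20·150)/236 = 355/118.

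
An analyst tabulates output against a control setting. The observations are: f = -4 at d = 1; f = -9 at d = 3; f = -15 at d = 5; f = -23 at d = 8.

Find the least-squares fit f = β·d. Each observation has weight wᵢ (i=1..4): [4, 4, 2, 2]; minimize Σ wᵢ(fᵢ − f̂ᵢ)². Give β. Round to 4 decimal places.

β = -2.9450

The normal system AᵀWA·[β]ᵀ = AᵀWf is [[218]]·[β]ᵀ = [-642]ᵀ.
Hence β = -642 / 218 ≈ -2.94495.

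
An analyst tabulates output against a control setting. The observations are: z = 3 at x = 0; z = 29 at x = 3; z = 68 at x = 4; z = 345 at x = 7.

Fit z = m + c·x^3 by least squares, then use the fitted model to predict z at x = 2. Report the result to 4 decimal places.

ẑ = 11.0133

Normal-equation sums: Σ1 = 4, Σx^3 = 434, Σx^3·x^3 = 122474.
For Mᵀz: Σz = 445, Σx^3·z = 123470.
Normal equations: [[4, 434]; [434, 122474]]·[m, c]ᵀ = [445, 123470]ᵀ.
det = 4·122474 − 434² = 301540.
m = (445·122474 − 434·123470)/301540 = 91495/30154; c = (4·123470 − 434·445)/301540 = 30075/30154.
At x = 2: ẑ = (91495/30154)·(1) + (30075/30154)·(8) = 332095/30154.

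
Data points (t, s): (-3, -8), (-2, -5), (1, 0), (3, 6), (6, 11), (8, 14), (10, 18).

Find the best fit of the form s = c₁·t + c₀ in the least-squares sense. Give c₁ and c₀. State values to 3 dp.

With design matrix A, AᵀA = [[223, 23]; [23, 7]] and Aᵀs = [410, 36]ᵀ.
det = 223·7 − 23² = 1032.
c₁ = (410·7 − 23·36)/1032 = 1021/516; c₀ = (223·36 − 23·410)/1032 = -701/516.

c₁ = 1.979, c₀ = -1.359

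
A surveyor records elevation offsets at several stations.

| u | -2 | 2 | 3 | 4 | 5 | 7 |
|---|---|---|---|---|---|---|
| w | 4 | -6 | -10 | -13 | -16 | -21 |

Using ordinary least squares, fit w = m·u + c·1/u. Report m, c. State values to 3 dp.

m = -3.169, c = 1.673

Compute the Gram sums: Σu·u = 107, Σu·1/u = 6, Σ1/u·1/u = 129481/176400.
Moment sums: Σu·w = -329, Σ1/u·w = -1067/60.
AᵀA·[m, c]ᵀ = Aᵀw becomes [[107, 6]; [6, 129481/176400]]·[m, c]ᵀ = [-329, -1067/60]ᵀ.
Determinant 107·(129481/176400) − 6² = 7504067/176400.
m = ((-329)·(129481/176400) − 6·(-1067/60))/(7504067/176400) = -23777369/7504067; c = (107·(-1067/60) − 6·(-329))/(7504067/176400) = 12556740/7504067.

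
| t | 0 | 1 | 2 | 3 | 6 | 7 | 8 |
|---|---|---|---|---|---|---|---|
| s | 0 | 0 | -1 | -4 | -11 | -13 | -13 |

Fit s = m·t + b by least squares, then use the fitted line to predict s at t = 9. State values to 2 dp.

ŝ = -15.87

With design matrix X, XᵀX = [[163, 27]; [27, 7]] and Xᵀs = [-275, -42]ᵀ.
det = 163·7 − 27² = 412.
m = ((-275)·7 − 27·(-42))/412 = -791/412; b = (163·(-42) − 27·(-275))/412 = 579/412.
At t = 9: ŝ = (-791/412)·(9) + (579/412)·(1) = -1635/103.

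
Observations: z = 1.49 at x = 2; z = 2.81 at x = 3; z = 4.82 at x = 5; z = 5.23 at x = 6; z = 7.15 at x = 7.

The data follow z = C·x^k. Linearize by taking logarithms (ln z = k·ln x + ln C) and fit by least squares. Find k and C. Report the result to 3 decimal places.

Let Y = ln z. Fitting Y = k·ln x + ln C by least squares:
XᵀX = [[11.2747, 7.1389]; [7.1389, 5]], rhs = [10.7349, 6.6263]ᵀ  (here Σln x = 7.1389, Σ(ln x)² = 11.2747, Σln z = 6.6263, Σln x·ln z = 10.7349).
Solving (det = 5.4099): k = 1.17757, ln C = -0.35604, so C = exp(-0.35604) = 0.70044.

k = 1.178, C = 0.700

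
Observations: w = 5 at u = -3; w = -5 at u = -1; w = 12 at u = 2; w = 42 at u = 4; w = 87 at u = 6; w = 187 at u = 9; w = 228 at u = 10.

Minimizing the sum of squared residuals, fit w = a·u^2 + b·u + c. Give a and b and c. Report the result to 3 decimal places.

Sums needed: Σu^2·u^2 = 18211, Σu^2·u = 1989, Σu^2 = 247, Σu·u = 247, Σu = 27, Σ1 = 7.
Right-hand side: Σu^2·w = 41839, Σu·w = 4667, Σw = 556.
Normal equations: [[18211, 1989, 247]; [1989, 247, 27]; [247, 27, 7]]·[a, b, c]ᵀ = [41839, 4667, 556]ᵀ.
Row-reducing yields a = 653741/329702, b = 1079311/329702, c = -521508/164851.

a = 1.983, b = 3.274, c = -3.164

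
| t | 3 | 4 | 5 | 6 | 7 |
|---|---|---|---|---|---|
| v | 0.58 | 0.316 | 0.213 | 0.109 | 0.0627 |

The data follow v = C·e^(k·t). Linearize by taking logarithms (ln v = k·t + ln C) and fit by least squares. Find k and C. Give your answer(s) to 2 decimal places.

Let Y = ln v. Fitting Y = k·t + ln C by least squares:
AᵀA = [[135.0000, 25.0000]; [25.0000, 5]], rhs = [-46.6588, -8.2290]ᵀ  (here Σt = 25.0000, Σ(t)² = 135.0000, Σln v = -8.2290, Σt·ln v = -46.6588).
Slope k = (n·Σt·ln v − Σt·Σln v)/(n·Σ(t)² − (Σt)²) = (5·-46.6588 − 25.0000·-8.2290)/50.0000 = -0.55137; ln C = (Σln v − k·Σt)/n = 1.11106, so C = exp(1.11106) = 3.03759.

k = -0.55, C = 3.04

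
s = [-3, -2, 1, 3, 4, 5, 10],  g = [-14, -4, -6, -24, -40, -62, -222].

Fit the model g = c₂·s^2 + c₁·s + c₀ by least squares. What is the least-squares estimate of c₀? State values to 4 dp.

Forming XᵀX = [[11060, 1182, 164]; [1182, 164, 18]; [164, 18, 7]] and Xᵀg = [-24754, -2718, -372]ᵀ gives XᵀX·[c₂, c₁, c₀]ᵀ = Xᵀg.
Inverting the 3×3 Gram matrix, [c₂, c₁, c₀]ᵀ = [-960365/475289, -909285/475289, -420074/475289]ᵀ.

c₀ = -0.8838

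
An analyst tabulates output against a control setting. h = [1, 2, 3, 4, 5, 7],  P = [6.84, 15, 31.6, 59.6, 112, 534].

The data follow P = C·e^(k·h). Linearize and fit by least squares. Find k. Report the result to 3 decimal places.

k = 0.713

Linearized form: ln P = k·h + ln C. From the 6 transformed points,
Σh = 22.0000, Σ(h)² = 104.0000, Σln P = 23.1705, Σh·ln P = 101.6042.
Equations: 104.0000·k + 22.0000·ln C = 101.6042;  22.0000·k + 6·ln C = 23.1705.
Solving (det = 140.0000): k = 0.71338, ln C = 1.24602.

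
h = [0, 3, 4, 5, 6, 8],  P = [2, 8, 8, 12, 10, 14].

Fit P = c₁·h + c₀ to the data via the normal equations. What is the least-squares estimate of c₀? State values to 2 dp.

XᵀX·[c₁, c₀]ᵀ = XᵀP reads: 150·c₁ + 26·c₀ = 288;  26·c₁ + 6·c₀ = 54.
(Σh·h = 150, Σh = 26, Σ1 = 6, Σh·P = 288, ΣP = 54.)
det = 150·6 − 26² = 224.
c₁ = (288·6 − 26·54)/224 = 81/56; c₀ = (150·54 − 26·288)/224 = 153/56.

c₀ = 2.73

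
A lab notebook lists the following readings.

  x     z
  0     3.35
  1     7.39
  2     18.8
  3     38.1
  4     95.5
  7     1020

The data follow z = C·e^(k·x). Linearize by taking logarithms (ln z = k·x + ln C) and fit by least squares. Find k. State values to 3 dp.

k = 0.819

Linearized form: ln z = k·x + ln C. From the 6 transformed points,
AᵀA = [[79.0000, 17.0000]; [17.0000, 6]], rhs = [85.5179, 21.2698]ᵀ  (here Σx = 17.0000, Σ(x)² = 79.0000, Σln z = 21.2698, Σx·ln z = 85.5179).
Solving (det = 185.0000): k = 0.81903, ln C = 1.22440.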